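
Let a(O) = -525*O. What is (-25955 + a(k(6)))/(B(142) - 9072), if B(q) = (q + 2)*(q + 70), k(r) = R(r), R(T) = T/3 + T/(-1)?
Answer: -23855/21456 ≈ -1.1118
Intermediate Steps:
R(T) = -2*T/3 (R(T) = T*(⅓) + T*(-1) = T/3 - T = -2*T/3)
k(r) = -2*r/3
B(q) = (2 + q)*(70 + q)
(-25955 + a(k(6)))/(B(142) - 9072) = (-25955 - (-350)*6)/((140 + 142² + 72*142) - 9072) = (-25955 - 525*(-4))/((140 + 20164 + 10224) - 9072) = (-25955 + 2100)/(30528 - 9072) = -23855/21456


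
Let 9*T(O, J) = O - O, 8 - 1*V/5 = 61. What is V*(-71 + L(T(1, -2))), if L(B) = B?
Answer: 18815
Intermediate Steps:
V = -265 (V = 40 - 5*61 = 40 - 305 = -265)
T(O, J) = 0 (T(O, J) = (O - O)/9 = (⅑)*0 = 0)
V*(-71 + L(T(1, -2))) = -265*(-71 + 0) = -265*(-71) = 18815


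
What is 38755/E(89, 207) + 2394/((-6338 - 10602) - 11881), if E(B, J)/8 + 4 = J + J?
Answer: 73940369/6302192 ≈ 11.732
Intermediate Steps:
E(B, J) = -32 + 16*J (E(B, J) = -32 + 8*(J + J) = -32 + 8*(2*J) = -32 + 16*J)
38755/E(89, 207) + 2394/((-6338 - 10602) - 11881) = 38755/(-32 + 16*207) + 2394/((-6338 - 10602) - 11881) = 38755/(-32 + 3312) + 2394/(-16940 - 11881) = 38755/3280 + 2394/(-28821) = 38755*(1/3280) + 2394*(-1/28821) = 7751/656 - 798/9607 = 73940369/6302192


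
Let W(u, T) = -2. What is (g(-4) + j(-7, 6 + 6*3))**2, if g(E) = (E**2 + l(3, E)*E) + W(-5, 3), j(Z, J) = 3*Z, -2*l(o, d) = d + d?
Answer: 529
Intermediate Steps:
l(o, d) = -d (l(o, d) = -(d + d)/2 = -d)
g(E) = -2 (g(E) = (E**2 + (-E)*E) - 2 = (E**2 - E**2) - 2 = 0 - 2 = -2)
(g(-4) + j(-7, 6 + 6*3))**2 = (-2 + 3*(-7))**2 = (-2 - 21)**2 = (-23)**2 = 529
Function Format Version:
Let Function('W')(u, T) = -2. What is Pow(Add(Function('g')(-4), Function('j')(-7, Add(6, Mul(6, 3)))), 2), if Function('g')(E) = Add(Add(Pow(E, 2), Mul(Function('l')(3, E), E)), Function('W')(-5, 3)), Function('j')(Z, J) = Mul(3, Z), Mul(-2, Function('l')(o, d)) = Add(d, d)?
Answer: 529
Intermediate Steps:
Function('l')(o, d) = Mul(-1, d) (Function('l')(o, d) = Mul(Rational(-1, 2), Add(d, d)) = Mul(Rational(-1, 2), Mul(2, d)) = Mul(-1, d))
Function('g')(E) = -2 (Function('g')(E) = Add(Add(Pow(E, 2), Mul(Mul(-1, E), E)), -2) = Add(Add(Pow(E, 2), Mul(-1, Pow(E, 2))), -2) = Add(0, -2) = -2)
Pow(Add(Function('g')(-4), Function('j')(-7, Add(6, Mul(6, 3)))), 2) = Pow(Add(-2, Mul(3, -7)), 2) = Pow(Add(-2, -21), 2) = Pow(-23, 2) = 529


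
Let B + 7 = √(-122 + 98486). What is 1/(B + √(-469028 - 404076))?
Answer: 1/(-7 + 2*√24591 + 4*I*√54569) ≈ 0.00031705 - 0.00096616*I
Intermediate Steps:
B = -7 + 2*√24591 (B = -7 + √(-122 + 98486) = -7 + √98364 = -7 + 2*√24591 ≈ 306.63)
1/(B + √(-469028 - 404076)) = 1/((-7 + 2*√24591) + √(-469028 - 404076)) = 1/((-7 + 2*√24591) + √(-873104)) = 1/((-7 + 2*√24591) + 4*I*√54569) = 1/(-7 + 2*√24591 + 4*I*√54569)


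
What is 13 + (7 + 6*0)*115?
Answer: 818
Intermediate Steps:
13 + (7 + 6*0)*115 = 13 + (7 + 0)*115 = 13 + 7*115 = 13 + 805 = 818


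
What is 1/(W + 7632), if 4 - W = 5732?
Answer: 1/1904 ≈ 0.00052521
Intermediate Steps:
W = -5728 (W = 4 - 1*5732 = 4 - 5732 = -5728)
1/(W + 7632) = 1/(-5728 + 7632) = 1/1904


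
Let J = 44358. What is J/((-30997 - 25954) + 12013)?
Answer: -22179/22469 ≈ -0.98709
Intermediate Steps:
J/((-30997 - 25954) + 12013) = 44358/((-30997 - 25954) + 12013) = 44358/(-56951 + 12013) = 44358/(-44938) = 44358*(-1/44938) = -22179/22469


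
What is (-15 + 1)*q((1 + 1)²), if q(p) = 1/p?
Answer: -7/2 ≈ -3.5000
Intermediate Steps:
(-15 + 1)*q((1 + 1)²) = (-15 + 1)/((1 + 1)²) = -14/(2²) = -14/4 = -14*¼ = -7/2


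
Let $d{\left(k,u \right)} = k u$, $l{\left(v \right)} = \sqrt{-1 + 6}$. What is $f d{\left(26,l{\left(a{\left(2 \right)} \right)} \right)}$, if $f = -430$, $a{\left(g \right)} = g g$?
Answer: $- 11180 \sqrt{5} \approx -24999.0$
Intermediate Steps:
$a{\left(g \right)} = g^{2}$
$l{\left(v \right)} = \sqrt{5}$
$f d{\left(26,l{\left(a{\left(2 \right)} \right)} \right)} = - 430 \cdot 26 \sqrt{5} = - 11180 \sqrt{5}$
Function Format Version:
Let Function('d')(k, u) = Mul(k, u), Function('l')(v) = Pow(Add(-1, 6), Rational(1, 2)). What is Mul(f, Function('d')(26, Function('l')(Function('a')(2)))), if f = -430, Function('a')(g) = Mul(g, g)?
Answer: Mul(-11180, Pow(5, Rational(1, 2))) ≈ -24999.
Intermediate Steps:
Function('a')(g) = Pow(g, 2)
Function('l')(v) = Pow(5, Rational(1, 2))
Mul(f, Function('d')(26, Function('l')(Function('a')(2)))) = Mul(-430, Mul(26, Pow(5, Rational(1, 2)))) = Mul(-11180, Pow(5, Rational(1, 2)))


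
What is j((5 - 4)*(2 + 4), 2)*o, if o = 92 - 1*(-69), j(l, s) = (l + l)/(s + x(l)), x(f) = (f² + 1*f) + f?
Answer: 966/25 ≈ 38.640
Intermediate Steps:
x(f) = f² + 2*f (x(f) = (f² + f) + f = (f + f²) + f = f² + 2*f)
j(l, s) = 2*l/(s + l*(2 + l)) (j(l, s) = (l + l)/(s + l*(2 + l)) = (2*l)/(s + l*(2 + l)) = 2*l/(s + l*(2 + l)))
o = 161 (o = 92 + 69 = 161)
j((5 - 4)*(2 + 4), 2)*o = (2*((5 - 4)*(2 + 4))/(2 + ((5 - 4)*(2 + 4))*(2 + (5 - 4)*(2 + 4))))*161 = (2*(1*6)/(2 + (1*6)*(2 + 1*6)))*161 = (2*6/(2 + 6*(2 + 6)))*161 = (2*6/(2 + 6*8))*161 = (2*6/(2 + 48))*161 = (2*6/50)*161 = (2*6*(1/50))*161 = (6/25)*161 = 966/25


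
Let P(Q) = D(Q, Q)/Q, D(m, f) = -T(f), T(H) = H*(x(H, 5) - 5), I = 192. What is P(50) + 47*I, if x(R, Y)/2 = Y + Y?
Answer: 9009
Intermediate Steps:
x(R, Y) = 4*Y (x(R, Y) = 2*(Y + Y) = 2*(2*Y) = 4*Y)
T(H) = 15*H (T(H) = H*(4*5 - 5) = H*(20 - 5) = H*15 = 15*H)
D(m, f) = -15*f
P(Q) = -15 (P(Q) = (-15*Q)/Q = -15)
P(50) + 47*I = -15 + 47*192 = -15 + 9024 = 9009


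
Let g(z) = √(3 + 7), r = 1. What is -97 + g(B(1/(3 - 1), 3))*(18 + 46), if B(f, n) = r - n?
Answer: -97 + 64*√10 ≈ 105.39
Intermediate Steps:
B(f, n) = 1 - n
g(z) = √10
-97 + g(B(1/(3 - 1), 3))*(18 + 46) = -97 + √10*(18 + 46) = -97 + √10*64 = -97 + 64*√10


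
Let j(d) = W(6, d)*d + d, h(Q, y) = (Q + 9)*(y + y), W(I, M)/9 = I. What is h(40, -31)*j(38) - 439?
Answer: -6349859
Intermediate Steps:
W(I, M) = 9*I
h(Q, y) = 2*y*(9 + Q) (h(Q, y) = (9 + Q)*(2*y) = 2*y*(9 + Q))
j(d) = 55*d (j(d) = (9*6)*d + d = 54*d + d = 55*d)
h(40, -31)*j(38) - 439 = (2*(-31)*(9 + 40))*(55*38) - 439 = (2*(-31)*49)*2090 - 439 = -3038*2090 - 439 = -6349420 - 439 = -6349859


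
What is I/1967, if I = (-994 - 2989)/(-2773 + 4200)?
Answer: -569/400987 ≈ -0.0014190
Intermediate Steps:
I = -3983/1427 ≈ -2.7912
I/1967 = -3983/1427/1967 = -3983/1427*1/1967 = -569/400987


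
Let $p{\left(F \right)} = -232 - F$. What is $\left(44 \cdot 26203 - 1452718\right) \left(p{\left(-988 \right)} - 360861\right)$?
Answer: $107954437530$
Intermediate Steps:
$\left(44 \cdot 26203 - 1452718\right) \left(p{\left(-988 \right)} - 360861\right) = \left(44 \cdot 26203 - 1452718\right) \left(\left(-232 - -988\right) - 360861\right) = \left(1152932 - 1452718\right) \left(\left(-232 + 988\right) - 360861\right) = - 299786 \left(756 - 360861\right) = \left(-299786\right) \left(-360105\right) = 107954437530$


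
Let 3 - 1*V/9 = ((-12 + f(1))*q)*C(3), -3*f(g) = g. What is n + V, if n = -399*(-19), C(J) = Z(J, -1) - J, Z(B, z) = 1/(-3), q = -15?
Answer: 13158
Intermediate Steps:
f(g) = -g/3
Z(B, z) = -1/3
C(J) = -1/3 - J
n = 7581
V = 5577 (V = 27 - 9*(-12 - 1/3*1)*(-15)*(-1/3 - 1*3) = 27 - 9*(-12 - 1/3)*(-15)*(-1/3 - 3) = 27 - 9*(-37/3*(-15))*(-10)/3 = 27 - 1665*(-10)/3 = 27 - 9*(-1850/3) = 27 + 5550 = 5577)
n + V = 7581 + 5577 = 13158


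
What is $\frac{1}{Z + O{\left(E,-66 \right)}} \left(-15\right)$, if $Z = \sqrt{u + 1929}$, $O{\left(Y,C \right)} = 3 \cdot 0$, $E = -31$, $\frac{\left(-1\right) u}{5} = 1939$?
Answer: $\frac{15 i \sqrt{7766}}{7766} \approx 0.17021 i$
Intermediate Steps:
$u = -9695$ ($u = \left(-5\right) 1939 = -9695$)
$O{\left(Y,C \right)} = 0$
$Z = i \sqrt{7766}$ ($Z = \sqrt{-9695 + 1929} = \sqrt{-7766} = i \sqrt{7766} \approx 88.125 i$)
$\frac{1}{Z + O{\left(E,-66 \right)}} \left(-15\right) = \frac{1}{i \sqrt{7766} + 0} \left(-15\right) = \frac{1}{i \sqrt{7766}} \left(-15\right) = - \frac{i \sqrt{7766}}{7766} \left(-15\right) = \frac{15 i \sqrt{7766}}{7766}$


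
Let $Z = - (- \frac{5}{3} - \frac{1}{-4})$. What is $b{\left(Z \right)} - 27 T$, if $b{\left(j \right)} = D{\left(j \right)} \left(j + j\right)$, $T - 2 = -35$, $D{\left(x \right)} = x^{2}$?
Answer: $\frac{774737}{864} \approx 896.69$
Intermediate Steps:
$T = -33$ ($T = 2 - 35 = -33$)
$Z = \frac{17}{12}$ ($Z = - (\left(-5\right) \frac{1}{3} - - \frac{1}{4}) = - (- \frac{5}{3} + \frac{1}{4}) = \left(-1\right) \left(- \frac{17}{12}\right) = \frac{17}{12} \approx 1.4167$)
$b{\left(j \right)} = 2 j^{3}$ ($b{\left(j \right)} = j^{2} \left(j + j\right) = j^{2} \cdot 2 j = 2 j^{3}$)
$b{\left(Z \right)} - 27 T = 2 \left(\frac{17}{12}\right)^{3} - -891 = 2 \cdot \frac{4913}{1728} + 891 = \frac{4913}{864} + 891 = \frac{774737}{864}$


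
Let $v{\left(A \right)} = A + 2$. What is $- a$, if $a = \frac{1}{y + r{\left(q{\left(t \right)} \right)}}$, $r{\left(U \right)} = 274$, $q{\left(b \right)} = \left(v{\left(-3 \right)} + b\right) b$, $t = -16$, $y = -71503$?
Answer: $\frac{1}{71229} \approx 1.4039 \cdot 10^{-5}$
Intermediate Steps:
$v{\left(A \right)} = 2 + A$
$q{\left(b \right)} = b \left(-1 + b\right)$ ($q{\left(b \right)} = \left(\left(2 - 3\right) + b\right) b = \left(-1 + b\right) b = b \left(-1 + b\right)$)
$a = - \frac{1}{71229}$ ($a = \frac{1}{-71503 + 274} = \frac{1}{-71229} = - \frac{1}{71229} \approx -1.4039 \cdot 10^{-5}$)
$- a = \left(-1\right) \left(- \frac{1}{71229}\right) = \frac{1}{71229}$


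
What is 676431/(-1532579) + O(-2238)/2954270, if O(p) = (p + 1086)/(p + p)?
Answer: -372694031070213/844407128274545 ≈ -0.44137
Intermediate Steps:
O(p) = (1086 + p)/(2*p) (O(p) = (1086 + p)/((2*p)) = (1086 + p)*(1/(2*p)) = (1086 + p)/(2*p))
676431/(-1532579) + O(-2238)/2954270 = 676431/(-1532579) + ((1/2)*(1086 - 2238)/(-2238))/2954270 = 676431*(-1/1532579) + ((1/2)*(-1/2238)*(-1152))*(1/2954270) = -676431/1532579 + (96/373)*(1/2954270) = -676431/1532579 + 48/550971355 = -372694031070213/844407128274545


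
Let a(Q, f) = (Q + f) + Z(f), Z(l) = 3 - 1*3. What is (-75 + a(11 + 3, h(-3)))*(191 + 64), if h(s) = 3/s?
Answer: -15810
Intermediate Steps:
Z(l) = 0 (Z(l) = 3 - 3 = 0)
a(Q, f) = Q + f (a(Q, f) = (Q + f) + 0 = Q + f)
(-75 + a(11 + 3, h(-3)))*(191 + 64) = (-75 + ((11 + 3) + 3/(-3)))*(191 + 64) = (-75 + (14 + 3*(-1/3)))*255 = (-75 + (14 - 1))*255 = (-75 + 13)*255 = -62*255 = -15810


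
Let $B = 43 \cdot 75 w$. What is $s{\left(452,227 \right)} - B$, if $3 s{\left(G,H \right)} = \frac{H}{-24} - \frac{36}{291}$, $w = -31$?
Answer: $\frac{698203093}{6984} \approx 99972.0$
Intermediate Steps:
$B = -99975$ ($B = 43 \cdot 75 \left(-31\right) = 3225 \left(-31\right) = -99975$)
$s{\left(G,H \right)} = - \frac{4}{97} - \frac{H}{72}$ ($s{\left(G,H \right)} = \frac{\frac{H}{-24} - \frac{36}{291}}{3} = \frac{H \left(- \frac{1}{24}\right) - \frac{12}{97}}{3} = \frac{- \frac{H}{24} - \frac{12}{97}}{3} = \frac{- \frac{12}{97} - \frac{H}{24}}{3} = - \frac{4}{97} - \frac{H}{72}$)
$s{\left(452,227 \right)} - B = \left(- \frac{4}{97} - \frac{227}{72}\right) - -99975 = \left(- \frac{4}{97} - \frac{227}{72}\right) + 99975 = - \frac{22307}{6984} + 99975 = \frac{698203093}{6984}$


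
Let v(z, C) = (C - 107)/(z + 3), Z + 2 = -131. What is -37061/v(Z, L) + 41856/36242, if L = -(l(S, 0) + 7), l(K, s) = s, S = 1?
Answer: -43651661869/1032897 ≈ -42261.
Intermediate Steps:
Z = -133 (Z = -2 - 131 = -133)
L = -7 (L = -(0 + 7) = -1*7 = -7)
v(z, C) = (-107 + C)/(3 + z)
-37061/v(Z, L) + 41856/36242 = -37061*(3 - 133)/(-107 - 7) + 41856/36242 = -37061/(-114/(-130)) + 41856*(1/36242) = -37061/((-1/130*(-114))) + 20928/18121 = -37061/57/65 + 20928/18121 = -37061*65/57 + 20928/18121 = -2408965/57 + 20928/18121 = -43651661869/1032897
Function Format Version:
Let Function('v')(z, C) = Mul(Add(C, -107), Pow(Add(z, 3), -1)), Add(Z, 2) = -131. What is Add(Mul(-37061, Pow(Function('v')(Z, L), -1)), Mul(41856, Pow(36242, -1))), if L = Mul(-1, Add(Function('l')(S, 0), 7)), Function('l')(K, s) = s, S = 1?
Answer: Rational(-43651661869, 1032897) ≈ -42261.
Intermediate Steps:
Z = -133 (Z = Add(-2, -131) = -133)
L = -7 (L = Mul(-1, Add(0, 7)) = Mul(-1, 7) = -7)
Function('v')(z, C) = Mul(Pow(Add(3, z), -1), Add(-107, C)) (Function('v')(z, C) = Mul(Add(-107, C), Pow(Add(3, z), -1)) = Mul(Pow(Add(3, z), -1), Add(-107, C)))
Add(Mul(-37061, Pow(Function('v')(Z, L), -1)), Mul(41856, Pow(36242, -1))) = Add(Mul(-37061, Pow(Mul(Pow(Add(3, -133), -1), Add(-107, -7)), -1)), Mul(41856, Pow(36242, -1))) = Add(Mul(-37061, Pow(Mul(Pow(-130, -1), -114), -1)), Mul(41856, Rational(1, 36242))) = Add(Mul(-37061, Pow(Mul(Rational(-1, 130), -114), -1)), Rational(20928, 18121)) = Add(Mul(-37061, Pow(Rational(57, 65), -1)), Rational(20928, 18121)) = Add(Mul(-37061, Rational(65, 57)), Rational(20928, 18121)) = Add(Rational(-2408965, 57), Rational(20928, 18121)) = Rational(-43651661869, 1032897)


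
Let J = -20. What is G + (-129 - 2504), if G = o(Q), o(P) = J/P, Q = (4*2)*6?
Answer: -31601/12 ≈ -2633.4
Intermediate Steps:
Q = 48 (Q = 8*6 = 48)
o(P) = -20/P
G = -5/12 (G = -20/48 = -20*1/48 = -5/12 ≈ -0.41667)
G + (-129 - 2504) = -5/12 + (-129 - 2504) = -5/12 - 2633 = -31601/12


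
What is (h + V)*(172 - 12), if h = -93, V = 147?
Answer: 8640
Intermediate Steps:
(h + V)*(172 - 12) = (-93 + 147)*(172 - 12) = 54*160 = 8640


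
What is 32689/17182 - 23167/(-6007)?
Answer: 594418217/103212274 ≈ 5.7592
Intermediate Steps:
32689/17182 - 23167/(-6007) = 32689*(1/17182) - 23167*(-1/6007) = 32689/17182 + 23167/6007 = 594418217/103212274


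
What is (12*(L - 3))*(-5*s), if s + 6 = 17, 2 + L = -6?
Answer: 7260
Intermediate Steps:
L = -8 (L = -2 - 6 = -8)
s = 11 (s = -6 + 17 = 11)
(12*(L - 3))*(-5*s) = (12*(-8 - 3))*(-5*11) = (12*(-11))*(-55) = -132*(-55) = 7260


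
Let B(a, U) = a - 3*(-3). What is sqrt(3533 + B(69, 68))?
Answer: sqrt(3611) ≈ 60.092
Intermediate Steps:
B(a, U) = 9 + a (B(a, U) = a + 9 = 9 + a)
sqrt(3533 + B(69, 68)) = sqrt(3533 + (9 + 69)) = sqrt(3533 + 78) = sqrt(3611)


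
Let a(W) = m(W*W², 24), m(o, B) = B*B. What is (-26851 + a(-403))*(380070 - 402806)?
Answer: 597388400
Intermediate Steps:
m(o, B) = B²
a(W) = 576 (a(W) = 24² = 576)
(-26851 + a(-403))*(380070 - 402806) = (-26851 + 576)*(380070 - 402806) = -26275*(-22736) = 597388400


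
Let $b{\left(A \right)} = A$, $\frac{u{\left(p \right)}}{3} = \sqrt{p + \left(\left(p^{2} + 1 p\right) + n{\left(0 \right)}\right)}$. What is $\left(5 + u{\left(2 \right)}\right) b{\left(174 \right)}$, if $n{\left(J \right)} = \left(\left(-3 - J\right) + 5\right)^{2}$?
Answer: $870 + 1044 \sqrt{3} \approx 2678.3$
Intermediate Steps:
$n{\left(J \right)} = \left(2 - J\right)^{2}$
$u{\left(p \right)} = 3 \sqrt{4 + p^{2} + 2 p}$ ($u{\left(p \right)} = 3 \sqrt{p + \left(\left(p^{2} + 1 p\right) + \left(-2 + 0\right)^{2}\right)} = 3 \sqrt{p + \left(\left(p^{2} + p\right) + \left(-2\right)^{2}\right)} = 3 \sqrt{p + \left(\left(p + p^{2}\right) + 4\right)} = 3 \sqrt{p + \left(4 + p + p^{2}\right)} = 3 \sqrt{4 + p^{2} + 2 p}$)
$\left(5 + u{\left(2 \right)}\right) b{\left(174 \right)} = \left(5 + 3 \sqrt{4 + 2^{2} + 2 \cdot 2}\right) 174 = \left(5 + 3 \sqrt{4 + 4 + 4}\right) 174 = \left(5 + 3 \sqrt{12}\right) 174 = \left(5 + 3 \cdot 2 \sqrt{3}\right) 174 = \left(5 + 6 \sqrt{3}\right) 174 = 870 + 1044 \sqrt{3}$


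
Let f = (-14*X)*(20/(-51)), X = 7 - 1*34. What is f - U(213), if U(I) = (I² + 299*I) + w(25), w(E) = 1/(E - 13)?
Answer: -22277681/204 ≈ -1.0920e+5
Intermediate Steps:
X = -27 (X = 7 - 34 = -27)
w(E) = 1/(-13 + E)
U(I) = 1/12 + I² + 299*I (U(I) = (I² + 299*I) + 1/(-13 + 25) = (I² + 299*I) + 1/12 = 1/12 + I² + 299*I)
f = -2520/17 (f = (-14*(-27))*(20/(-51)) = 378*(20*(-1/51)) = 378*(-20/51) = -2520/17 ≈ -148.24)
f - U(213) = -2520/17 - (1/12 + 213² + 299*213) = -2520/17 - (1/12 + 45369 + 63687) = -2520/17 - 1*1308673/12 = -2520/17 - 1308673/12 = -22277681/204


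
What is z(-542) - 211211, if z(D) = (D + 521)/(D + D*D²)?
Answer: -33629148482909/159220630 ≈ -2.1121e+5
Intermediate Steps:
z(D) = (521 + D)/(D + D³)
z(-542) - 211211 = (521 - 542)/(-542 + (-542)³) - 211211 = -21/(-542 - 159220088) - 211211 = -21/(-159220630) - 211211 = -1/159220630*(-21) - 211211 = 21/159220630 - 211211 = -33629148482909/159220630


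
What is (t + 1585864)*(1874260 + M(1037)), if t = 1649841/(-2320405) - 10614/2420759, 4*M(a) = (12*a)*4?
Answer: 16806793441900233162854864/5617141287395 ≈ 2.9921e+12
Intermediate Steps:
M(a) = 12*a (M(a) = ((12*a)*4)/4 = (48*a)/4 = 12*a)
t = -4018496227989/5617141287395 (t = 1649841*(-1/2320405) - 10614*1/2420759 = -1649841/2320405 - 10614/2420759 = -4018496227989/5617141287395 ≈ -0.71540)
(t + 1585864)*(1874260 + M(1037)) = (-4018496227989/5617141287395 + 1585864)*(1874260 + 12*1037) = 8908018132097156291*(1874260 + 12444)/5617141287395 = (8908018132097156291/5617141287395)*1886704 = 16806793441900233162854864/5617141287395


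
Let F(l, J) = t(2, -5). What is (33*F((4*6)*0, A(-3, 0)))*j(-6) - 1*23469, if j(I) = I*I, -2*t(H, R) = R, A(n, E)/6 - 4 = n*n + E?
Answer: -20499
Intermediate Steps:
A(n, E) = 24 + 6*E + 6*n**2 (A(n, E) = 24 + 6*(n*n + E) = 24 + 6*(n**2 + E) = 24 + 6*(E + n**2) = 24 + (6*E + 6*n**2) = 24 + 6*E + 6*n**2)
t(H, R) = -R/2
F(l, J) = 5/2 (F(l, J) = -1/2*(-5) = 5/2)
j(I) = I**2
(33*F((4*6)*0, A(-3, 0)))*j(-6) - 1*23469 = (33*(5/2))*(-6)**2 - 1*23469 = (165/2)*36 - 23469 = 2970 - 23469 = -20499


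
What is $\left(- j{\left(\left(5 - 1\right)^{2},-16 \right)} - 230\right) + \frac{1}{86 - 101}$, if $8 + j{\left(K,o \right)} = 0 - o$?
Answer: $- \frac{3571}{15} \approx -238.07$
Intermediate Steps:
$j{\left(K,o \right)} = -8 - o$ ($j{\left(K,o \right)} = -8 + \left(0 - o\right) = -8 - o$)
$\left(- j{\left(\left(5 - 1\right)^{2},-16 \right)} - 230\right) + \frac{1}{86 - 101} = \left(- (-8 - -16) - 230\right) + \frac{1}{86 - 101} = \left(- (-8 + 16) - 230\right) + \frac{1}{-15} = \left(\left(-1\right) 8 - 230\right) - \frac{1}{15} = \left(-8 - 230\right) - \frac{1}{15} = -238 - \frac{1}{15} = - \frac{3571}{15}$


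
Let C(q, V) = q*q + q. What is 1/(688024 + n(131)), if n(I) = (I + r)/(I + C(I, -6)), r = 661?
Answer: 17423/11987442944 ≈ 1.4534e-6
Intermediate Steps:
C(q, V) = q + q**2 (C(q, V) = q**2 + q = q + q**2)
n(I) = (661 + I)/(I + I*(1 + I)) (n(I) = (I + 661)/(I + I*(1 + I)) = (661 + I)/(I + I*(1 + I)))
1/(688024 + n(131)) = 1/(688024 + (661 + 131)/(131*(2 + 131))) = 1/(688024 + (1/131)*792/133) = 1/(688024 + (1/131)*(1/133)*792) = 1/(688024 + 792/17423) = 1/(11987442944/17423) = 17423/11987442944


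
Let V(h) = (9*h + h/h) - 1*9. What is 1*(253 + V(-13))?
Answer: 128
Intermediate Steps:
V(h) = -8 + 9*h (V(h) = (9*h + 1) - 9 = (1 + 9*h) - 9 = -8 + 9*h)
1*(253 + V(-13)) = 1*(253 + (-8 + 9*(-13))) = 1*(253 + (-8 - 117)) = 1*(253 - 125) = 1*128 = 128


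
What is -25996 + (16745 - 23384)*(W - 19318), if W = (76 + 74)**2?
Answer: -21151294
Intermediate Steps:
W = 22500 (W = 150**2 = 22500)
-25996 + (16745 - 23384)*(W - 19318) = -25996 + (16745 - 23384)*(22500 - 19318) = -25996 - 6639*3182 = -25996 - 21125298 = -21151294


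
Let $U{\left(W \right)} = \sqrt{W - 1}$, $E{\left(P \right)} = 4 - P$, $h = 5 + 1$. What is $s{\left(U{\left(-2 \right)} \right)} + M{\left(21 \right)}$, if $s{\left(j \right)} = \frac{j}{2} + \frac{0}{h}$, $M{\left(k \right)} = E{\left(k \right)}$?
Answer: $-17 + \frac{i \sqrt{3}}{2} \approx -17.0 + 0.86602 i$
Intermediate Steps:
$h = 6$
$M{\left(k \right)} = 4 - k$
$U{\left(W \right)} = \sqrt{-1 + W}$
$s{\left(j \right)} = \frac{j}{2}$ ($s{\left(j \right)} = \frac{j}{2} + \frac{0}{6} = j \frac{1}{2} + 0 \cdot \frac{1}{6} = \frac{j}{2} + 0 = \frac{j}{2}$)
$s{\left(U{\left(-2 \right)} \right)} + M{\left(21 \right)} = \frac{\sqrt{-1 - 2}}{2} + \left(4 - 21\right) = \frac{\sqrt{-3}}{2} + \left(4 - 21\right) = \frac{i \sqrt{3}}{2} - 17 = -17 + \frac{i \sqrt{3}}{2}$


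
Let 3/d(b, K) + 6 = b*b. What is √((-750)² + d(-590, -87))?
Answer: √68157805971294282/348094 ≈ 750.00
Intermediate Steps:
d(b, K) = 3/(-6 + b²) (d(b, K) = 3/(-6 + b*b) = 3/(-6 + b²))
√((-750)² + d(-590, -87)) = √((-750)² + 3/(-6 + (-590)²)) = √(562500 + 3/(-6 + 348100)) = √(562500 + 3/348094) = √(195802875003/348094) = √68157805971294282/348094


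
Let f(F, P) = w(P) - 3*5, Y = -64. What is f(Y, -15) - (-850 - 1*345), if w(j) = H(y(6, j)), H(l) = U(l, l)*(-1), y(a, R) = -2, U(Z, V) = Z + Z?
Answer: 1184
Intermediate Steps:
U(Z, V) = 2*Z
H(l) = -2*l (H(l) = (2*l)*(-1) = -2*l)
w(j) = 4 (w(j) = -2*(-2) = 4)
f(F, P) = -11 (f(F, P) = 4 - 3*5 = 4 - 15 = -11)
f(Y, -15) - (-850 - 1*345) = -11 - (-850 - 1*345) = -11 - (-850 - 345) = -11 - 1*(-1195) = -11 + 1195 = 1184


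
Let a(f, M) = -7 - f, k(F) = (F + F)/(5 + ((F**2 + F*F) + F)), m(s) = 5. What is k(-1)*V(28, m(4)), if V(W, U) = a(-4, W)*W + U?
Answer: 79/3 ≈ 26.333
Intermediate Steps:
k(F) = 2*F/(5 + F + 2*F**2) (k(F) = (2*F)/(5 + ((F**2 + F**2) + F)) = (2*F)/(5 + (2*F**2 + F)) = (2*F)/(5 + (F + 2*F**2)) = (2*F)/(5 + F + 2*F**2) = 2*F/(5 + F + 2*F**2))
V(W, U) = U - 3*W (V(W, U) = (-7 - 1*(-4))*W + U = (-7 + 4)*W + U = -3*W + U = U - 3*W)
k(-1)*V(28, m(4)) = (2*(-1)/(5 - 1 + 2*(-1)**2))*(5 - 3*28) = (2*(-1)/(5 - 1 + 2*1))*(5 - 84) = (2*(-1)/(5 - 1 + 2))*(-79) = (2*(-1)/6)*(-79) = (2*(-1)*(1/6))*(-79) = -1/3*(-79) = 79/3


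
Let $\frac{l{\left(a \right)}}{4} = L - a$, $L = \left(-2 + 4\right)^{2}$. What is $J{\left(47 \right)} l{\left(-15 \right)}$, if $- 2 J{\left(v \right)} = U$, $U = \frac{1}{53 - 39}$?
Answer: $- \frac{19}{7} \approx -2.7143$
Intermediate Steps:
$U = \frac{1}{14} \approx 0.071429$
$L = 4$ ($L = 2^{2} = 4$)
$l{\left(a \right)} = 16 - 4 a$ ($l{\left(a \right)} = 4 \left(4 - a\right) = 16 - 4 a$)
$J{\left(v \right)} = - \frac{1}{28}$ ($J{\left(v \right)} = \left(- \frac{1}{2}\right) \frac{1}{14} = - \frac{1}{28}$)
$J{\left(47 \right)} l{\left(-15 \right)} = - \frac{16 - -60}{28} = - \frac{16 + 60}{28} = \left(- \frac{1}{28}\right) 76 = - \frac{19}{7}$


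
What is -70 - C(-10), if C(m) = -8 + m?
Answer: -52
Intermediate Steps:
-70 - C(-10) = -70 - (-8 - 10) = -70 - 1*(-18) = -70 + 18 = -52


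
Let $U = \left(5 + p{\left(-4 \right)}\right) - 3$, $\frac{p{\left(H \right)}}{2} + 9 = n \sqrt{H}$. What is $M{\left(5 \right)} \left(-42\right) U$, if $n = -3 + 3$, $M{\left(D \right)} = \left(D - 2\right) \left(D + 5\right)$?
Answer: $20160$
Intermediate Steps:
$M{\left(D \right)} = \left(-2 + D\right) \left(5 + D\right)$
$n = 0$
$p{\left(H \right)} = -18$ ($p{\left(H \right)} = -18 + 2 \cdot 0 \sqrt{H} = -18 + 2 \cdot 0 = -18 + 0 = -18$)
$U = -16$ ($U = \left(5 - 18\right) - 3 = -13 - 3 = -16$)
$M{\left(5 \right)} \left(-42\right) U = \left(-10 + 5^{2} + 3 \cdot 5\right) \left(-42\right) \left(-16\right) = \left(-10 + 25 + 15\right) \left(-42\right) \left(-16\right) = 30 \left(-42\right) \left(-16\right) = \left(-1260\right) \left(-16\right) = 20160$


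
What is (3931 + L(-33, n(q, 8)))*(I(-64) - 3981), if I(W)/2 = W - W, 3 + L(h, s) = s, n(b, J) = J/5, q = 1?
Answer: -78218688/5 ≈ -1.5644e+7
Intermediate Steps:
n(b, J) = J/5 (n(b, J) = J*(⅕) = J/5)
L(h, s) = -3 + s
I(W) = 0 (I(W) = 2*(W - W) = 2*0 = 0)
(3931 + L(-33, n(q, 8)))*(I(-64) - 3981) = (3931 + (-3 + (⅕)*8))*(0 - 3981) = (3931 + (-3 + 8/5))*(-3981) = (3931 - 7/5)*(-3981) = (19648/5)*(-3981) = -78218688/5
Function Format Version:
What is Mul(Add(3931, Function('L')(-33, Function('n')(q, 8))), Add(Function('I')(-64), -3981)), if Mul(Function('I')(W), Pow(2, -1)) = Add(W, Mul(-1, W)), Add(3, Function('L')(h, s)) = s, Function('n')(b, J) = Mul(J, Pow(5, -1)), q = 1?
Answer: Rational(-78218688, 5) ≈ -1.5644e+7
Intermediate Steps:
Function('n')(b, J) = Mul(Rational(1, 5), J) (Function('n')(b, J) = Mul(J, Rational(1, 5)) = Mul(Rational(1, 5), J))
Function('L')(h, s) = Add(-3, s)
Function('I')(W) = 0 (Function('I')(W) = Mul(2, Add(W, Mul(-1, W))) = Mul(2, 0) = 0)
Mul(Add(3931, Function('L')(-33, Function('n')(q, 8))), Add(Function('I')(-64), -3981)) = Mul(Add(3931, Add(-3, Mul(Rational(1, 5), 8))), Add(0, -3981)) = Mul(Add(3931, Add(-3, Rational(8, 5))), -3981) = Mul(Add(3931, Rational(-7, 5)), -3981) = Mul(Rational(19648, 5), -3981) = Rational(-78218688, 5)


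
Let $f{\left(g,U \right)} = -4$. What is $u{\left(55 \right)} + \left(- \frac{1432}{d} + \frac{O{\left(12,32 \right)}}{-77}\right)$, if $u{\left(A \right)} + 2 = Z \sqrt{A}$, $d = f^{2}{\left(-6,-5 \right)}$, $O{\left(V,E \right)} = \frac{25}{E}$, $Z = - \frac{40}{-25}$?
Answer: $- \frac{225481}{2464} + \frac{8 \sqrt{55}}{5} \approx -79.644$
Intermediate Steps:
$Z = \frac{8}{5}$ ($Z = \left(-40\right) \left(- \frac{1}{25}\right) = \frac{8}{5} \approx 1.6$)
$d = 16$ ($d = \left(-4\right)^{2} = 16$)
$u{\left(A \right)} = -2 + \frac{8 \sqrt{A}}{5}$
$u{\left(55 \right)} + \left(- \frac{1432}{d} + \frac{O{\left(12,32 \right)}}{-77}\right) = \left(-2 + \frac{8 \sqrt{55}}{5}\right) - \left(\frac{179}{2} - \frac{25 \cdot \frac{1}{32}}{-77}\right) = \left(-2 + \frac{8 \sqrt{55}}{5}\right) - \left(\frac{179}{2} - 25 \cdot \frac{1}{32} \left(- \frac{1}{77}\right)\right) = \left(-2 + \frac{8 \sqrt{55}}{5}\right) + \left(- \frac{179}{2} + \frac{25}{32} \left(- \frac{1}{77}\right)\right) = \left(-2 + \frac{8 \sqrt{55}}{5}\right) - \frac{220553}{2464} = - \frac{225481}{2464} + \frac{8 \sqrt{55}}{5}$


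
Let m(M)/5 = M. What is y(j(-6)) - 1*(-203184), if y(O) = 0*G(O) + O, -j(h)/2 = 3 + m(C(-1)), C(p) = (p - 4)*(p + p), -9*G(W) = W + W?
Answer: 203078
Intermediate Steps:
G(W) = -2*W/9 (G(W) = -(W + W)/9 = -2*W/9)
C(p) = 2*p*(-4 + p) (C(p) = (-4 + p)*(2*p) = 2*p*(-4 + p))
m(M) = 5*M
j(h) = -106 (j(h) = -2*(3 + 5*(2*(-1)*(-4 - 1))) = -2*(3 + 5*(2*(-1)*(-5))) = -2*(3 + 5*10) = -2*(3 + 50) = -2*53 = -106)
y(O) = O (y(O) = 0*(-2*O/9) + O = 0 + O = O)
y(j(-6)) - 1*(-203184) = -106 - 1*(-203184) = -106 + 203184 = 203078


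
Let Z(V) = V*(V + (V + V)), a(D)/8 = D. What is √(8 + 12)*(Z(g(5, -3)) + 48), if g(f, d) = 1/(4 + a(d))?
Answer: 19203*√5/200 ≈ 214.70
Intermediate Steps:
a(D) = 8*D
g(f, d) = 1/(4 + 8*d)
Z(V) = 3*V² (Z(V) = V*(V + 2*V) = V*(3*V) = 3*V²)
√(8 + 12)*(Z(g(5, -3)) + 48) = √(8 + 12)*(3*(1/(4*(1 + 2*(-3))))² + 48) = √20*(3*(1/(4*(1 - 6)))² + 48) = (2*√5)*(3*((¼)/(-5))² + 48) = (2*√5)*(3*((¼)*(-⅕))² + 48) = (2*√5)*(3*(-1/20)² + 48) = (2*√5)*(3*(1/400) + 48) = (2*√5)*(3/400 + 48) = (2*√5)*(19203/400) = 19203*√5/200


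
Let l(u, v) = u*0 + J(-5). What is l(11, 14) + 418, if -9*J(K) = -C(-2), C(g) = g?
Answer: 3760/9 ≈ 417.78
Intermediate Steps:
J(K) = -2/9 (J(K) = -(-1)*(-2)/9 = -⅑*2 = -2/9)
l(u, v) = -2/9 (l(u, v) = u*0 - 2/9 = 0 - 2/9 = -2/9)
l(11, 14) + 418 = -2/9 + 418 = 3760/9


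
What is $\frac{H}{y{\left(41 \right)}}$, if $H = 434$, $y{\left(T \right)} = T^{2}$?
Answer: $\frac{434}{1681} \approx 0.25818$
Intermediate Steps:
$\frac{H}{y{\left(41 \right)}} = \frac{434}{41^{2}} = \frac{434}{1681}$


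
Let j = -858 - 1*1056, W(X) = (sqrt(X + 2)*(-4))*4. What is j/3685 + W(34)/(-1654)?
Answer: -127818/277045 ≈ -0.46136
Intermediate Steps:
W(X) = -16*sqrt(2 + X) (W(X) = (sqrt(2 + X)*(-4))*4 = -4*sqrt(2 + X)*4 = -16*sqrt(2 + X))
j = -1914 (j = -858 - 1056 = -1914)
j/3685 + W(34)/(-1654) = -1914/3685 - 16*sqrt(2 + 34)/(-1654) = -1914*1/3685 - 16*sqrt(36)*(-1/1654) = -174/335 - 16*6*(-1/1654) = -174/335 - 96*(-1/1654) = -174/335 + 48/827 = -127818/277045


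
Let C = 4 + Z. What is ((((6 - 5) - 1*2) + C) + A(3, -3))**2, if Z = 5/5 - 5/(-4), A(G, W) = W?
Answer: 81/16 ≈ 5.0625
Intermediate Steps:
Z = 9/4 (Z = 5*(1/5) - 5*(-1/4) = 1 + 5/4 = 9/4 ≈ 2.2500)
C = 25/4 (C = 4 + 9/4 = 25/4 ≈ 6.2500)
((((6 - 5) - 1*2) + C) + A(3, -3))**2 = ((((6 - 5) - 1*2) + 25/4) - 3)**2 = (((1 - 2) + 25/4) - 3)**2 = ((-1 + 25/4) - 3)**2 = (21/4 - 3)**2 = (9/4)**2 = 81/16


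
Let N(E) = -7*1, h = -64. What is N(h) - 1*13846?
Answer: -13853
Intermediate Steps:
N(E) = -7
N(h) - 1*13846 = -7 - 1*13846 = -7 - 13846 = -13853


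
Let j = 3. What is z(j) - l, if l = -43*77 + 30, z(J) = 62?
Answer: 3343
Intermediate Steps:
l = -3281 (l = -3311 + 30 = -3281)
z(j) - l = 62 - 1*(-3281) = 62 + 3281 = 3343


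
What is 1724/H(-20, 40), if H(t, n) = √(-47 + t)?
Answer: -1724*I*√67/67 ≈ -210.62*I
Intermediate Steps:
1724/H(-20, 40) = 1724/(√(-47 - 20)) = 1724/(√(-67)) = 1724/((I*√67)) = 1724*(-I*√67/67) = -1724*I*√67/67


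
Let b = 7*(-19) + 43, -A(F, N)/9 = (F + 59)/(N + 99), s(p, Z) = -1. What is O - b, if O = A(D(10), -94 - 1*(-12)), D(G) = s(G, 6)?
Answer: 1008/17 ≈ 59.294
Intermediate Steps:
D(G) = -1
A(F, N) = -9*(59 + F)/(99 + N) (A(F, N) = -9*(F + 59)/(N + 99) = -9*(59 + F)/(99 + N))
O = -522/17 (O = 9*(-59 - 1*(-1))/(99 + (-94 - 1*(-12))) = 9*(-59 + 1)/(99 + (-94 + 12)) = 9*(-58)/(99 - 82) = 9*(-58)/17 = 9*(1/17)*(-58) = -522/17 ≈ -30.706)
b = -90 (b = -133 + 43 = -90)
O - b = -522/17 - 1*(-90) = -522/17 + 90 = 1008/17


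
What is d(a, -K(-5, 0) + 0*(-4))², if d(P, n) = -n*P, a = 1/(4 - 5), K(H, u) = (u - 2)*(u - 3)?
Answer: 36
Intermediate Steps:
K(H, u) = (-3 + u)*(-2 + u) (K(H, u) = (-2 + u)*(-3 + u) = (-3 + u)*(-2 + u))
a = -1 (a = 1/(-1) = -1)
d(P, n) = -P*n
d(a, -K(-5, 0) + 0*(-4))² = (-1*(-1)*(-(6 + 0² - 5*0) + 0*(-4)))² = (-1*(-1)*(-(6 + 0 + 0) + 0))² = (-1*(-1)*(-1*6 + 0))² = (-1*(-1)*(-6 + 0))² = (-1*(-1)*(-6))² = (-6)² = 36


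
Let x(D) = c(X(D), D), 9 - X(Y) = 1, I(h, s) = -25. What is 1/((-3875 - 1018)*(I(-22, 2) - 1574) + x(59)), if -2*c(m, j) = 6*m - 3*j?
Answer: 2/15647943 ≈ 1.2781e-7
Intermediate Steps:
X(Y) = 8 (X(Y) = 9 - 1*1 = 9 - 1 = 8)
c(m, j) = -3*m + 3*j/2 (c(m, j) = -(6*m - 3*j)/2 = -(-3*j + 6*m)/2 = -3*m + 3*j/2)
x(D) = -24 + 3*D/2 (x(D) = -3*8 + 3*D/2 = -24 + 3*D/2)
1/((-3875 - 1018)*(I(-22, 2) - 1574) + x(59)) = 1/((-3875 - 1018)*(-25 - 1574) + (-24 + (3/2)*59)) = 1/(-4893*(-1599) + (-24 + 177/2)) = 1/(7823907 + 129/2) = 1/(15647943/2) = 2/15647943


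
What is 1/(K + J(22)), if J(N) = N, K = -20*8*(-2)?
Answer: 1/342 ≈ 0.0029240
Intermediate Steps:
K = 320 (K = -160*(-2) = 320)
1/(K + J(22)) = 1/(320 + 22) = 1/342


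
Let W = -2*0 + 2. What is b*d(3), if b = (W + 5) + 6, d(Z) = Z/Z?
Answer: 13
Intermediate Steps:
d(Z) = 1
W = 2 (W = 0 + 2 = 2)
b = 13 (b = (2 + 5) + 6 = 7 + 6 = 13)
b*d(3) = 13*1 = 13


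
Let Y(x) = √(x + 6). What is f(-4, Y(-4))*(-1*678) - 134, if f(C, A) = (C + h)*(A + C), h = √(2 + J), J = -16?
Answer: -10982 + 2712*√2 - 1356*I*√7 + 2712*I*√14 ≈ -7146.7 + 6559.7*I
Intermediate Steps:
h = I*√14 (h = √(2 - 16) = √(-14) = I*√14 ≈ 3.7417*I)
Y(x) = √(6 + x)
f(C, A) = (A + C)*(C + I*√14) (f(C, A) = (C + I*√14)*(A + C) = (A + C)*(C + I*√14))
f(-4, Y(-4))*(-1*678) - 134 = ((-4)² + √(6 - 4)*(-4) + I*√(6 - 4)*√14 + I*(-4)*√14)*(-1*678) - 134 = (16 + √2*(-4) + I*√2*√14 - 4*I*√14)*(-678) - 134 = (16 - 4*√2 + 2*I*√7 - 4*I*√14)*(-678) - 134 = (16 - 4*√2 - 4*I*√14 + 2*I*√7)*(-678) - 134 = (-10848 + 2712*√2 - 1356*I*√7 + 2712*I*√14) - 134 = -10982 + 2712*√2 - 1356*I*√7 + 2712*I*√14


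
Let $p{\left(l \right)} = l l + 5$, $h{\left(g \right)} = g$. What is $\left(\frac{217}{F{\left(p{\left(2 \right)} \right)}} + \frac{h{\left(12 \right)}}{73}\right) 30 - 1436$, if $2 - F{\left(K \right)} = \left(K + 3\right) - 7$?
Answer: $- \frac{262878}{73} \approx -3601.1$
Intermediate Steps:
$p{\left(l \right)} = 5 + l^{2}$ ($p{\left(l \right)} = l^{2} + 5 = 5 + l^{2}$)
$F{\left(K \right)} = 6 - K$ ($F{\left(K \right)} = 2 - \left(\left(K + 3\right) - 7\right) = 2 - \left(\left(3 + K\right) - 7\right) = 2 - \left(-4 + K\right) = 6 - K$)
$\left(\frac{217}{F{\left(p{\left(2 \right)} \right)}} + \frac{h{\left(12 \right)}}{73}\right) 30 - 1436 = \left(\frac{217}{6 - \left(5 + 2^{2}\right)} + \frac{12}{73}\right) 30 - 1436 = \left(\frac{217}{6 - \left(5 + 4\right)} + 12 \cdot \frac{1}{73}\right) 30 - 1436 = \left(\frac{217}{6 - 9} + \frac{12}{73}\right) 30 - 1436 = \left(\frac{217}{-3} + \frac{12}{73}\right) 30 - 1436 = \left(217 \left(- \frac{1}{3}\right) + \frac{12}{73}\right) 30 - 1436 = \left(- \frac{217}{3} + \frac{12}{73}\right) 30 - 1436 = \left(- \frac{15805}{219}\right) 30 - 1436 = - \frac{158050}{73} - 1436 = - \frac{262878}{73}$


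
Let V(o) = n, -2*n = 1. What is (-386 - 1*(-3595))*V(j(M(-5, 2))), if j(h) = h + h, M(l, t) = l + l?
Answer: -3209/2 ≈ -1604.5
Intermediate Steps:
M(l, t) = 2*l
j(h) = 2*h
n = -1/2 (n = -1/2*1 = -1/2 ≈ -0.50000)
V(o) = -1/2
(-386 - 1*(-3595))*V(j(M(-5, 2))) = (-386 - 1*(-3595))*(-1/2) = (-386 + 3595)*(-1/2) = 3209*(-1/2) = -3209/2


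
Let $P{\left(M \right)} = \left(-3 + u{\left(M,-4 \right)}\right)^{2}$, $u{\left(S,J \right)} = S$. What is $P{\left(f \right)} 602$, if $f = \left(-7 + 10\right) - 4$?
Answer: $9632$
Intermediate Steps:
$f = -1$ ($f = 3 - 4 = -1$)
$P{\left(M \right)} = \left(-3 + M\right)^{2}$
$P{\left(f \right)} 602 = \left(-3 - 1\right)^{2} \cdot 602 = \left(-4\right)^{2} \cdot 602 = 16 \cdot 602 = 9632$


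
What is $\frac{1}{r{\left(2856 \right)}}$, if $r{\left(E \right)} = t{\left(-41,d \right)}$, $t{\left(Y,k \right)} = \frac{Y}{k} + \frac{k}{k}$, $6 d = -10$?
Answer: $\frac{5}{128} \approx 0.039063$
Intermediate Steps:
$d = - \frac{5}{3}$ ($d = \frac{1}{6} \left(-10\right) = - \frac{5}{3} \approx -1.6667$)
$t{\left(Y,k \right)} = 1 + \frac{Y}{k}$ ($t{\left(Y,k \right)} = \frac{Y}{k} + 1 = 1 + \frac{Y}{k}$)
$r{\left(E \right)} = \frac{128}{5}$ ($r{\left(E \right)} = \frac{-41 - \frac{5}{3}}{- \frac{5}{3}} = \left(- \frac{3}{5}\right) \left(- \frac{128}{3}\right) = \frac{128}{5}$)
$\frac{1}{r{\left(2856 \right)}} = \frac{1}{\frac{128}{5}} = \frac{5}{128}$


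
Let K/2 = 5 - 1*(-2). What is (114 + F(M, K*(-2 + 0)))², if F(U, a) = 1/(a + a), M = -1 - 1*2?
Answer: 40742689/3136 ≈ 12992.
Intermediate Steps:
M = -3 (M = -1 - 2 = -3)
K = 14 (K = 2*(5 - 1*(-2)) = 2*(5 + 2) = 2*7 = 14)
F(U, a) = 1/(2*a)
(114 + F(M, K*(-2 + 0)))² = (114 + 1/(2*((14*(-2 + 0)))))² = (114 + 1/(2*((14*(-2)))))² = (114 + (½)/(-28))² = (114 + (½)*(-1/28))² = (114 - 1/56)² = (6383/56)² = 40742689/3136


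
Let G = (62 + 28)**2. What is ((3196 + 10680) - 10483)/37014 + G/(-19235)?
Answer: -15636603/47464286 ≈ -0.32944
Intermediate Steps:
G = 8100 (G = 90**2 = 8100)
((3196 + 10680) - 10483)/37014 + G/(-19235) = ((3196 + 10680) - 10483)/37014 + 8100/(-19235) = (13876 - 10483)*(1/37014) + 8100*(-1/19235) = 3393*(1/37014) - 1620/3847 = 1131/12338 - 1620/3847 = -15636603/47464286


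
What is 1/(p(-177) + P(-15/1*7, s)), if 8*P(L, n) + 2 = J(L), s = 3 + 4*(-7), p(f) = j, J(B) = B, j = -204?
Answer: -8/1739 ≈ -0.0046003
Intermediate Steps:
p(f) = -204
s = -25 (s = 3 - 28 = -25)
P(L, n) = -¼ + L/8
1/(p(-177) + P(-15/1*7, s)) = 1/(-204 + (-¼ + (-15/1*7)/8)) = 1/(-204 + (-¼ + (-15*7)/8)) = 1/(-204 + (-¼ + (⅛)*(-105))) = 1/(-204 + (-¼ - 105/8)) = 1/(-204 - 107/8) = 1/(-1739/8) = -8/1739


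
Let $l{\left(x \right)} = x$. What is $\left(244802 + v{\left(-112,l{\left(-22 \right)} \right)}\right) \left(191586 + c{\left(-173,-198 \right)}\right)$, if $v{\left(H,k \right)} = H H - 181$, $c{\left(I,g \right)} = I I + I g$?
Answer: $65774834885$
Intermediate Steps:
$c{\left(I,g \right)} = I^{2} + I g$
$v{\left(H,k \right)} = -181 + H^{2}$ ($v{\left(H,k \right)} = H^{2} - 181 = -181 + H^{2}$)
$\left(244802 + v{\left(-112,l{\left(-22 \right)} \right)}\right) \left(191586 + c{\left(-173,-198 \right)}\right) = \left(244802 - \left(181 - \left(-112\right)^{2}\right)\right) \left(191586 - 173 \left(-173 - 198\right)\right) = \left(244802 + \left(-181 + 12544\right)\right) \left(191586 - -64183\right) = \left(244802 + 12363\right) \left(191586 + 64183\right) = 257165 \cdot 255769 = 65774834885$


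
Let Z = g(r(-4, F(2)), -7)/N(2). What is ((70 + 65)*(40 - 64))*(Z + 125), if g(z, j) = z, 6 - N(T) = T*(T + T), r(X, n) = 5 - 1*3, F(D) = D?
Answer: -401760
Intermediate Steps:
r(X, n) = 2 (r(X, n) = 5 - 3 = 2)
N(T) = 6 - 2*T² (N(T) = 6 - T*(T + T) = 6 - T*2*T = 6 - 2*T²)
Z = -1 (Z = 2/(6 - 2*2²) = 2/(6 - 2*4) = 2/(6 - 8) = 2/(-2) = 2*(-½) = -1)
((70 + 65)*(40 - 64))*(Z + 125) = ((70 + 65)*(40 - 64))*(-1 + 125) = (135*(-24))*124 = -3240*124 = -401760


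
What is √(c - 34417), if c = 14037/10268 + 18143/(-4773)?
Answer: I*√20667993829990085301/24504582 ≈ 185.52*I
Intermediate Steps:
c = -119293723/49009164 (c = 14037*(1/10268) + 18143*(-1/4773) = 14037/10268 - 18143/4773 = -119293723/49009164 ≈ -2.4341)
√(c - 34417) = √(-119293723/49009164 - 34417) = √(-1686867691111/49009164) = I*√20667993829990085301/24504582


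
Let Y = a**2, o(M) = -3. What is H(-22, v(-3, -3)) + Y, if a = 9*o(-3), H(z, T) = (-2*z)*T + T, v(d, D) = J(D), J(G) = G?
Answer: 594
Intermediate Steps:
v(d, D) = D
H(z, T) = T - 2*T*z (H(z, T) = -2*T*z + T = T - 2*T*z)
a = -27 (a = 9*(-3) = -27)
Y = 729 (Y = (-27)**2 = 729)
H(-22, v(-3, -3)) + Y = -3*(1 - 2*(-22)) + 729 = -3*(1 + 44) + 729 = -3*45 + 729 = -135 + 729 = 594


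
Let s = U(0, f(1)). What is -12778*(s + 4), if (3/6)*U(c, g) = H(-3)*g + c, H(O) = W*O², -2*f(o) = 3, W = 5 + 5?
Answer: 3398948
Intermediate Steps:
W = 10
f(o) = -3/2 (f(o) = -½*3 = -3/2)
H(O) = 10*O²
U(c, g) = 2*c + 180*g (U(c, g) = 2*((10*(-3)²)*g + c) = 2*((10*9)*g + c) = 2*(90*g + c) = 2*(c + 90*g) = 2*c + 180*g)
s = -270 (s = 2*0 + 180*(-3/2) = 0 - 270 = -270)
-12778*(s + 4) = -12778*(-270 + 4) = -12778*(-266) = 3398948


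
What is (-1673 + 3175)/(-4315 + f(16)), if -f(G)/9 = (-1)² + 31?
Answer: -1502/4603 ≈ -0.32631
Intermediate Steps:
f(G) = -288 (f(G) = -9*((-1)² + 31) = -9*(1 + 31) = -9*32 = -288)
(-1673 + 3175)/(-4315 + f(16)) = (-1673 + 3175)/(-4315 - 288) = 1502/(-4603) = 1502*(-1/4603) = -1502/4603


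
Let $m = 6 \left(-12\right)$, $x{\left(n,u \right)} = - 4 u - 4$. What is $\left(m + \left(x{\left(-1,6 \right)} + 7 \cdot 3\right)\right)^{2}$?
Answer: $6241$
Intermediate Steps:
$x{\left(n,u \right)} = -4 - 4 u$
$m = -72$
$\left(m + \left(x{\left(-1,6 \right)} + 7 \cdot 3\right)\right)^{2} = \left(-72 + \left(\left(-4 - 24\right) + 7 \cdot 3\right)\right)^{2} = \left(-72 + \left(\left(-4 - 24\right) + 21\right)\right)^{2} = \left(-72 + \left(-28 + 21\right)\right)^{2} = \left(-72 - 7\right)^{2} = \left(-79\right)^{2} = 6241$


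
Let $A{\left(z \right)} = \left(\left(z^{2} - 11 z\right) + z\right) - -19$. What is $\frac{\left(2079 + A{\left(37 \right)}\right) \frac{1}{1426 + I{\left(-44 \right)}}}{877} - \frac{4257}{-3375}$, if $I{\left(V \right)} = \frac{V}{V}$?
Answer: $\frac{593110942}{469304625} \approx 1.2638$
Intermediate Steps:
$I{\left(V \right)} = 1$
$A{\left(z \right)} = 19 + z^{2} - 10 z$ ($A{\left(z \right)} = \left(z^{2} - 10 z\right) + 19 = 19 + z^{2} - 10 z$)
$\frac{\left(2079 + A{\left(37 \right)}\right) \frac{1}{1426 + I{\left(-44 \right)}}}{877} - \frac{4257}{-3375} = \frac{\left(2079 + \left(19 + 37^{2} - 370\right)\right) \frac{1}{1426 + 1}}{877} - \frac{4257}{-3375} = \frac{2079 + \left(19 + 1369 - 370\right)}{1427} \cdot \frac{1}{877} - - \frac{473}{375} = \left(2079 + 1018\right) \frac{1}{1427} \cdot \frac{1}{877} + \frac{473}{375} = 3097 \cdot \frac{1}{1427} \cdot \frac{1}{877} + \frac{473}{375} = \frac{3097}{1427} \cdot \frac{1}{877} + \frac{473}{375} = \frac{3097}{1251479} + \frac{473}{375} = \frac{593110942}{469304625}$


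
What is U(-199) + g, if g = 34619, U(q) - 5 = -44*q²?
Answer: -1707820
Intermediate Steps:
U(q) = 5 - 44*q²
U(-199) + g = (5 - 44*(-199)²) + 34619 = (5 - 44*39601) + 34619 = (5 - 1742444) + 34619 = -1742439 + 34619 = -1707820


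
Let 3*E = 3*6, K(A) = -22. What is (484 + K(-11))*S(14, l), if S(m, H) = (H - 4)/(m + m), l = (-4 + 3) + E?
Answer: 33/2 ≈ 16.500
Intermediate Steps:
E = 6 (E = (3*6)/3 = (⅓)*18 = 6)
l = 5 (l = (-4 + 3) + 6 = -1 + 6 = 5)
S(m, H) = (-4 + H)/(2*m) (S(m, H) = (-4 + H)/((2*m)) = (-4 + H)*(1/(2*m)) = (-4 + H)/(2*m))
(484 + K(-11))*S(14, l) = (484 - 22)*((½)*(-4 + 5)/14) = 462*((½)*(1/14)*1) = 462*(1/28) = 33/2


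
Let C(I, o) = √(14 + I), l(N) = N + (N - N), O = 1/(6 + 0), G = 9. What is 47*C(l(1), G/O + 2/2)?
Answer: 47*√15 ≈ 182.03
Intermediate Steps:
O = ⅙ (O = 1/6 = ⅙ ≈ 0.16667)
l(N) = N (l(N) = N + 0 = N)
47*C(l(1), G/O + 2/2) = 47*√(14 + 1) = 47*√15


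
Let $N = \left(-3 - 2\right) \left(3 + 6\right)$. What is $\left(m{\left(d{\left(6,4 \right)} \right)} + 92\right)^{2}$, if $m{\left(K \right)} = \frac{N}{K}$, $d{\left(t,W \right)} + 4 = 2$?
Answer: $\frac{52441}{4} \approx 13110.0$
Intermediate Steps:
$d{\left(t,W \right)} = -2$ ($d{\left(t,W \right)} = -4 + 2 = -2$)
$N = -45$ ($N = \left(-5\right) 9 = -45$)
$m{\left(K \right)} = - \frac{45}{K}$
$\left(m{\left(d{\left(6,4 \right)} \right)} + 92\right)^{2} = \left(- \frac{45}{-2} + 92\right)^{2} = \left(\left(-45\right) \left(- \frac{1}{2}\right) + 92\right)^{2} = \left(\frac{45}{2} + 92\right)^{2} = \left(\frac{229}{2}\right)^{2} = \frac{52441}{4}$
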